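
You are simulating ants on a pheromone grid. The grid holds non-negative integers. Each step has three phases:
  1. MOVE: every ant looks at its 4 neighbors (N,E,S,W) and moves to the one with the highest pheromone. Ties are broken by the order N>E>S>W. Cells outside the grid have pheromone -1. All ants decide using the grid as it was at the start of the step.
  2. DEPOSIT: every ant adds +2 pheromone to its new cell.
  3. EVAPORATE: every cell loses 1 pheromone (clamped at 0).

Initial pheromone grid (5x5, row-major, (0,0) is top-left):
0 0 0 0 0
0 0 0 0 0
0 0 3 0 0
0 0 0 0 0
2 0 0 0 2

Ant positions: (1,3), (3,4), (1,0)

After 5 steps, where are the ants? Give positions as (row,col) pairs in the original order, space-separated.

Step 1: ant0:(1,3)->N->(0,3) | ant1:(3,4)->S->(4,4) | ant2:(1,0)->N->(0,0)
  grid max=3 at (4,4)
Step 2: ant0:(0,3)->E->(0,4) | ant1:(4,4)->N->(3,4) | ant2:(0,0)->E->(0,1)
  grid max=2 at (4,4)
Step 3: ant0:(0,4)->S->(1,4) | ant1:(3,4)->S->(4,4) | ant2:(0,1)->E->(0,2)
  grid max=3 at (4,4)
Step 4: ant0:(1,4)->N->(0,4) | ant1:(4,4)->N->(3,4) | ant2:(0,2)->E->(0,3)
  grid max=2 at (4,4)
Step 5: ant0:(0,4)->W->(0,3) | ant1:(3,4)->S->(4,4) | ant2:(0,3)->E->(0,4)
  grid max=3 at (4,4)

(0,3) (4,4) (0,4)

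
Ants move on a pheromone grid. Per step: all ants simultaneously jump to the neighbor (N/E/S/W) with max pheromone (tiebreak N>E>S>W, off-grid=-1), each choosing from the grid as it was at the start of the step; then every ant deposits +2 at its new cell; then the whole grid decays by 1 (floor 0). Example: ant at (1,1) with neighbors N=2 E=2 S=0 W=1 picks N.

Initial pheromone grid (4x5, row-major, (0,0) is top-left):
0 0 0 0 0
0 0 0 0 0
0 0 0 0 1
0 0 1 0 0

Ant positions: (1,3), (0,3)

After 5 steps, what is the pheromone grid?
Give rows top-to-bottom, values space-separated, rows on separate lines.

After step 1: ants at (0,3),(0,4)
  0 0 0 1 1
  0 0 0 0 0
  0 0 0 0 0
  0 0 0 0 0
After step 2: ants at (0,4),(0,3)
  0 0 0 2 2
  0 0 0 0 0
  0 0 0 0 0
  0 0 0 0 0
After step 3: ants at (0,3),(0,4)
  0 0 0 3 3
  0 0 0 0 0
  0 0 0 0 0
  0 0 0 0 0
After step 4: ants at (0,4),(0,3)
  0 0 0 4 4
  0 0 0 0 0
  0 0 0 0 0
  0 0 0 0 0
After step 5: ants at (0,3),(0,4)
  0 0 0 5 5
  0 0 0 0 0
  0 0 0 0 0
  0 0 0 0 0

0 0 0 5 5
0 0 0 0 0
0 0 0 0 0
0 0 0 0 0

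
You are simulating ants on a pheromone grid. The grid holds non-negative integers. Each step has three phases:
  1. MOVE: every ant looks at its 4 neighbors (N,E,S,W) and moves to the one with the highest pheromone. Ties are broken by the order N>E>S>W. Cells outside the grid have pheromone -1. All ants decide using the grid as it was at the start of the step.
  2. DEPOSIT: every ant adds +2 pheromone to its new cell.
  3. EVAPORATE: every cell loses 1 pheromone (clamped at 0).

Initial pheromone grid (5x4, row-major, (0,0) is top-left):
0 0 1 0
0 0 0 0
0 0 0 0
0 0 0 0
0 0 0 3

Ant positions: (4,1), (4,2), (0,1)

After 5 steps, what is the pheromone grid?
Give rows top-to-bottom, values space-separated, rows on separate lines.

After step 1: ants at (3,1),(4,3),(0,2)
  0 0 2 0
  0 0 0 0
  0 0 0 0
  0 1 0 0
  0 0 0 4
After step 2: ants at (2,1),(3,3),(0,3)
  0 0 1 1
  0 0 0 0
  0 1 0 0
  0 0 0 1
  0 0 0 3
After step 3: ants at (1,1),(4,3),(0,2)
  0 0 2 0
  0 1 0 0
  0 0 0 0
  0 0 0 0
  0 0 0 4
After step 4: ants at (0,1),(3,3),(0,3)
  0 1 1 1
  0 0 0 0
  0 0 0 0
  0 0 0 1
  0 0 0 3
After step 5: ants at (0,2),(4,3),(0,2)
  0 0 4 0
  0 0 0 0
  0 0 0 0
  0 0 0 0
  0 0 0 4

0 0 4 0
0 0 0 0
0 0 0 0
0 0 0 0
0 0 0 4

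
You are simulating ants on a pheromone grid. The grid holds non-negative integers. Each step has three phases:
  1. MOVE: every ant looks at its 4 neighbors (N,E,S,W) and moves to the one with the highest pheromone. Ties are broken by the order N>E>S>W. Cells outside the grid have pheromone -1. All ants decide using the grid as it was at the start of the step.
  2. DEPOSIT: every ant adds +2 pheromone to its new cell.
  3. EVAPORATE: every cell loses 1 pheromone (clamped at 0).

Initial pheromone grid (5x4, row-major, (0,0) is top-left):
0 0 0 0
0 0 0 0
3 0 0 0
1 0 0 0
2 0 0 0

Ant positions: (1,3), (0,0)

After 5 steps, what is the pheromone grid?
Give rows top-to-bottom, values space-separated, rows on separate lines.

After step 1: ants at (0,3),(0,1)
  0 1 0 1
  0 0 0 0
  2 0 0 0
  0 0 0 0
  1 0 0 0
After step 2: ants at (1,3),(0,2)
  0 0 1 0
  0 0 0 1
  1 0 0 0
  0 0 0 0
  0 0 0 0
After step 3: ants at (0,3),(0,3)
  0 0 0 3
  0 0 0 0
  0 0 0 0
  0 0 0 0
  0 0 0 0
After step 4: ants at (1,3),(1,3)
  0 0 0 2
  0 0 0 3
  0 0 0 0
  0 0 0 0
  0 0 0 0
After step 5: ants at (0,3),(0,3)
  0 0 0 5
  0 0 0 2
  0 0 0 0
  0 0 0 0
  0 0 0 0

0 0 0 5
0 0 0 2
0 0 0 0
0 0 0 0
0 0 0 0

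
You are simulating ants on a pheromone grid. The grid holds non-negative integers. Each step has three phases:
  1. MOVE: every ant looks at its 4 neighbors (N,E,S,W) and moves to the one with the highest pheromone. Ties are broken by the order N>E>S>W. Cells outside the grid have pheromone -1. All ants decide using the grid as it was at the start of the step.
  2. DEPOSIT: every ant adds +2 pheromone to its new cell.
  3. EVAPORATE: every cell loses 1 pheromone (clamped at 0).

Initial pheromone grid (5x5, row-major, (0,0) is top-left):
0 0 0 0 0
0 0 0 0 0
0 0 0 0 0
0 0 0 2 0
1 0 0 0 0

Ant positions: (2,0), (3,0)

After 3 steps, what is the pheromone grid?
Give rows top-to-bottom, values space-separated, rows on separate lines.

After step 1: ants at (1,0),(4,0)
  0 0 0 0 0
  1 0 0 0 0
  0 0 0 0 0
  0 0 0 1 0
  2 0 0 0 0
After step 2: ants at (0,0),(3,0)
  1 0 0 0 0
  0 0 0 0 0
  0 0 0 0 0
  1 0 0 0 0
  1 0 0 0 0
After step 3: ants at (0,1),(4,0)
  0 1 0 0 0
  0 0 0 0 0
  0 0 0 0 0
  0 0 0 0 0
  2 0 0 0 0

0 1 0 0 0
0 0 0 0 0
0 0 0 0 0
0 0 0 0 0
2 0 0 0 0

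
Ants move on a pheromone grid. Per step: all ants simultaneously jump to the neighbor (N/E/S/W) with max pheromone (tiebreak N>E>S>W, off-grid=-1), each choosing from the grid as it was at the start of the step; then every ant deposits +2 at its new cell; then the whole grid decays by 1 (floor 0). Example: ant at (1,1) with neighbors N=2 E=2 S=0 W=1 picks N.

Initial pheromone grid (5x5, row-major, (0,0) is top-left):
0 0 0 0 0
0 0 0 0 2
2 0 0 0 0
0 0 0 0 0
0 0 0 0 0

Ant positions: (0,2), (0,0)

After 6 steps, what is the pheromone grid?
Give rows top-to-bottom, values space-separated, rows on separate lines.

After step 1: ants at (0,3),(0,1)
  0 1 0 1 0
  0 0 0 0 1
  1 0 0 0 0
  0 0 0 0 0
  0 0 0 0 0
After step 2: ants at (0,4),(0,2)
  0 0 1 0 1
  0 0 0 0 0
  0 0 0 0 0
  0 0 0 0 0
  0 0 0 0 0
After step 3: ants at (1,4),(0,3)
  0 0 0 1 0
  0 0 0 0 1
  0 0 0 0 0
  0 0 0 0 0
  0 0 0 0 0
After step 4: ants at (0,4),(0,4)
  0 0 0 0 3
  0 0 0 0 0
  0 0 0 0 0
  0 0 0 0 0
  0 0 0 0 0
After step 5: ants at (1,4),(1,4)
  0 0 0 0 2
  0 0 0 0 3
  0 0 0 0 0
  0 0 0 0 0
  0 0 0 0 0
After step 6: ants at (0,4),(0,4)
  0 0 0 0 5
  0 0 0 0 2
  0 0 0 0 0
  0 0 0 0 0
  0 0 0 0 0

0 0 0 0 5
0 0 0 0 2
0 0 0 0 0
0 0 0 0 0
0 0 0 0 0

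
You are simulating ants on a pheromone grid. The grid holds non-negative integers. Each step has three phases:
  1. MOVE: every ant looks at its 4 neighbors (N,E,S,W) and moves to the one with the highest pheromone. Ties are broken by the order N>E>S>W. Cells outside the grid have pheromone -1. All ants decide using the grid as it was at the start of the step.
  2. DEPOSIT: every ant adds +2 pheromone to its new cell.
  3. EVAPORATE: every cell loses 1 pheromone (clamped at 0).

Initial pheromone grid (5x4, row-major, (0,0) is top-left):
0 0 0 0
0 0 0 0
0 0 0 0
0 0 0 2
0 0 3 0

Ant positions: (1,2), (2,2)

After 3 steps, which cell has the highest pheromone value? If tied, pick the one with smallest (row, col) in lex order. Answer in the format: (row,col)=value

Step 1: ant0:(1,2)->N->(0,2) | ant1:(2,2)->N->(1,2)
  grid max=2 at (4,2)
Step 2: ant0:(0,2)->S->(1,2) | ant1:(1,2)->N->(0,2)
  grid max=2 at (0,2)
Step 3: ant0:(1,2)->N->(0,2) | ant1:(0,2)->S->(1,2)
  grid max=3 at (0,2)
Final grid:
  0 0 3 0
  0 0 3 0
  0 0 0 0
  0 0 0 0
  0 0 0 0
Max pheromone 3 at (0,2)

Answer: (0,2)=3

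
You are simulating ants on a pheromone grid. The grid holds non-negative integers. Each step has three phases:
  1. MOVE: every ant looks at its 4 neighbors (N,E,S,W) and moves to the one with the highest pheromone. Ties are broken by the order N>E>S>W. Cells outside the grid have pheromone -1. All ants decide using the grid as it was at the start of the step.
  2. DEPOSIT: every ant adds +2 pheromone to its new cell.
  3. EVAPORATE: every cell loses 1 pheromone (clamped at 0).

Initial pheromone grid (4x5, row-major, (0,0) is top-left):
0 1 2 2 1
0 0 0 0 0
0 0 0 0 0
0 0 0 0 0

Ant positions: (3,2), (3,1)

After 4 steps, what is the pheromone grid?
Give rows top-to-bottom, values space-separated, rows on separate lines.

After step 1: ants at (2,2),(2,1)
  0 0 1 1 0
  0 0 0 0 0
  0 1 1 0 0
  0 0 0 0 0
After step 2: ants at (2,1),(2,2)
  0 0 0 0 0
  0 0 0 0 0
  0 2 2 0 0
  0 0 0 0 0
After step 3: ants at (2,2),(2,1)
  0 0 0 0 0
  0 0 0 0 0
  0 3 3 0 0
  0 0 0 0 0
After step 4: ants at (2,1),(2,2)
  0 0 0 0 0
  0 0 0 0 0
  0 4 4 0 0
  0 0 0 0 0

0 0 0 0 0
0 0 0 0 0
0 4 4 0 0
0 0 0 0 0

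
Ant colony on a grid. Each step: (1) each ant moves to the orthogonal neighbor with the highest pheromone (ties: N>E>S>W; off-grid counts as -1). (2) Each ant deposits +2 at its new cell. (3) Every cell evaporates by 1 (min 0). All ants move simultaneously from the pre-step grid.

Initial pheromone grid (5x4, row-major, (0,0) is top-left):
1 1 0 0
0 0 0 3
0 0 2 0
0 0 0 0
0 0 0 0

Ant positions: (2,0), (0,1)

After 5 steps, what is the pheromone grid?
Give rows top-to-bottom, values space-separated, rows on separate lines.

After step 1: ants at (1,0),(0,0)
  2 0 0 0
  1 0 0 2
  0 0 1 0
  0 0 0 0
  0 0 0 0
After step 2: ants at (0,0),(1,0)
  3 0 0 0
  2 0 0 1
  0 0 0 0
  0 0 0 0
  0 0 0 0
After step 3: ants at (1,0),(0,0)
  4 0 0 0
  3 0 0 0
  0 0 0 0
  0 0 0 0
  0 0 0 0
After step 4: ants at (0,0),(1,0)
  5 0 0 0
  4 0 0 0
  0 0 0 0
  0 0 0 0
  0 0 0 0
After step 5: ants at (1,0),(0,0)
  6 0 0 0
  5 0 0 0
  0 0 0 0
  0 0 0 0
  0 0 0 0

6 0 0 0
5 0 0 0
0 0 0 0
0 0 0 0
0 0 0 0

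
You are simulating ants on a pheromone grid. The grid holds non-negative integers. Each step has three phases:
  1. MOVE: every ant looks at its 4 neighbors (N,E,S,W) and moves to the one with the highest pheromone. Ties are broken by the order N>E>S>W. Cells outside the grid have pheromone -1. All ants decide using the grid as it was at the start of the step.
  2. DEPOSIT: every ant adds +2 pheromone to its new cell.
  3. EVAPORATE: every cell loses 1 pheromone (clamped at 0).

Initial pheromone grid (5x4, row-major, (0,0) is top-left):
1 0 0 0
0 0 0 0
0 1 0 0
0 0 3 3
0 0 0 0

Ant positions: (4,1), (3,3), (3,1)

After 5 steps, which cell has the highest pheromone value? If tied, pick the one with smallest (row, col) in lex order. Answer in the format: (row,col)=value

Step 1: ant0:(4,1)->N->(3,1) | ant1:(3,3)->W->(3,2) | ant2:(3,1)->E->(3,2)
  grid max=6 at (3,2)
Step 2: ant0:(3,1)->E->(3,2) | ant1:(3,2)->E->(3,3) | ant2:(3,2)->E->(3,3)
  grid max=7 at (3,2)
Step 3: ant0:(3,2)->E->(3,3) | ant1:(3,3)->W->(3,2) | ant2:(3,3)->W->(3,2)
  grid max=10 at (3,2)
Step 4: ant0:(3,3)->W->(3,2) | ant1:(3,2)->E->(3,3) | ant2:(3,2)->E->(3,3)
  grid max=11 at (3,2)
Step 5: ant0:(3,2)->E->(3,3) | ant1:(3,3)->W->(3,2) | ant2:(3,3)->W->(3,2)
  grid max=14 at (3,2)
Final grid:
  0 0 0 0
  0 0 0 0
  0 0 0 0
  0 0 14 10
  0 0 0 0
Max pheromone 14 at (3,2)

Answer: (3,2)=14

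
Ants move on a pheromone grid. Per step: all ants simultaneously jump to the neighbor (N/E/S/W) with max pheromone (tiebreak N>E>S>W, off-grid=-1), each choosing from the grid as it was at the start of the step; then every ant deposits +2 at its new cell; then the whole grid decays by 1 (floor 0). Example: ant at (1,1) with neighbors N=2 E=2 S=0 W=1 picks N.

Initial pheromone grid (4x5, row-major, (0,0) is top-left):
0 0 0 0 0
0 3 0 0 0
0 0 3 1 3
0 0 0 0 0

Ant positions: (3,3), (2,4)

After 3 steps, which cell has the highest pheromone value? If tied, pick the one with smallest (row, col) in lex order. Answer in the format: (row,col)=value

Answer: (2,3)=6

Derivation:
Step 1: ant0:(3,3)->N->(2,3) | ant1:(2,4)->W->(2,3)
  grid max=4 at (2,3)
Step 2: ant0:(2,3)->E->(2,4) | ant1:(2,3)->E->(2,4)
  grid max=5 at (2,4)
Step 3: ant0:(2,4)->W->(2,3) | ant1:(2,4)->W->(2,3)
  grid max=6 at (2,3)
Final grid:
  0 0 0 0 0
  0 0 0 0 0
  0 0 0 6 4
  0 0 0 0 0
Max pheromone 6 at (2,3)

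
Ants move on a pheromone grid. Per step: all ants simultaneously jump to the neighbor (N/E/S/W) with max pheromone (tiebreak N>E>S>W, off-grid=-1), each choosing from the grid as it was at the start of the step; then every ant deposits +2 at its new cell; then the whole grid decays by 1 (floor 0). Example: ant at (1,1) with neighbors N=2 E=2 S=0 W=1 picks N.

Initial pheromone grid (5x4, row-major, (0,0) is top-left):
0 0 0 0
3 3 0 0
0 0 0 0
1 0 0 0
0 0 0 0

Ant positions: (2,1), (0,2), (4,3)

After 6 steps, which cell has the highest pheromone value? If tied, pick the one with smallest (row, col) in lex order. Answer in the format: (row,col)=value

Step 1: ant0:(2,1)->N->(1,1) | ant1:(0,2)->E->(0,3) | ant2:(4,3)->N->(3,3)
  grid max=4 at (1,1)
Step 2: ant0:(1,1)->W->(1,0) | ant1:(0,3)->S->(1,3) | ant2:(3,3)->N->(2,3)
  grid max=3 at (1,0)
Step 3: ant0:(1,0)->E->(1,1) | ant1:(1,3)->S->(2,3) | ant2:(2,3)->N->(1,3)
  grid max=4 at (1,1)
Step 4: ant0:(1,1)->W->(1,0) | ant1:(2,3)->N->(1,3) | ant2:(1,3)->S->(2,3)
  grid max=3 at (1,0)
Step 5: ant0:(1,0)->E->(1,1) | ant1:(1,3)->S->(2,3) | ant2:(2,3)->N->(1,3)
  grid max=4 at (1,1)
Step 6: ant0:(1,1)->W->(1,0) | ant1:(2,3)->N->(1,3) | ant2:(1,3)->S->(2,3)
  grid max=5 at (1,3)
Final grid:
  0 0 0 0
  3 3 0 5
  0 0 0 5
  0 0 0 0
  0 0 0 0
Max pheromone 5 at (1,3)

Answer: (1,3)=5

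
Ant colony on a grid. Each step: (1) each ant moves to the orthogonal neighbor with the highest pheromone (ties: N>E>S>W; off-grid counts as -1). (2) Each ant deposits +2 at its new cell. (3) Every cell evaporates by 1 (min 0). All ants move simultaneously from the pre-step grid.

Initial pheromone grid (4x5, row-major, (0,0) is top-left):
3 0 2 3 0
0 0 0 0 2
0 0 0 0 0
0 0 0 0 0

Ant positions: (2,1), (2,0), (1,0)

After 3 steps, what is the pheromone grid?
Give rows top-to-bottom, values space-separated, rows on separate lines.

After step 1: ants at (1,1),(1,0),(0,0)
  4 0 1 2 0
  1 1 0 0 1
  0 0 0 0 0
  0 0 0 0 0
After step 2: ants at (1,0),(0,0),(1,0)
  5 0 0 1 0
  4 0 0 0 0
  0 0 0 0 0
  0 0 0 0 0
After step 3: ants at (0,0),(1,0),(0,0)
  8 0 0 0 0
  5 0 0 0 0
  0 0 0 0 0
  0 0 0 0 0

8 0 0 0 0
5 0 0 0 0
0 0 0 0 0
0 0 0 0 0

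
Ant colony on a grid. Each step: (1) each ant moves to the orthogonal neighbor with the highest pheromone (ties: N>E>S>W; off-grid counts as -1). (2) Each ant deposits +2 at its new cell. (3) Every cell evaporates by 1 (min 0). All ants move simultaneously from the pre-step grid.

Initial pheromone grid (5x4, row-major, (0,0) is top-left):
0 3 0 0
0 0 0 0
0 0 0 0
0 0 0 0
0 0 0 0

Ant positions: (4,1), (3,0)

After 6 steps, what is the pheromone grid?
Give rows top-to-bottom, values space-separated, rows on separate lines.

After step 1: ants at (3,1),(2,0)
  0 2 0 0
  0 0 0 0
  1 0 0 0
  0 1 0 0
  0 0 0 0
After step 2: ants at (2,1),(1,0)
  0 1 0 0
  1 0 0 0
  0 1 0 0
  0 0 0 0
  0 0 0 0
After step 3: ants at (1,1),(0,0)
  1 0 0 0
  0 1 0 0
  0 0 0 0
  0 0 0 0
  0 0 0 0
After step 4: ants at (0,1),(0,1)
  0 3 0 0
  0 0 0 0
  0 0 0 0
  0 0 0 0
  0 0 0 0
After step 5: ants at (0,2),(0,2)
  0 2 3 0
  0 0 0 0
  0 0 0 0
  0 0 0 0
  0 0 0 0
After step 6: ants at (0,1),(0,1)
  0 5 2 0
  0 0 0 0
  0 0 0 0
  0 0 0 0
  0 0 0 0

0 5 2 0
0 0 0 0
0 0 0 0
0 0 0 0
0 0 0 0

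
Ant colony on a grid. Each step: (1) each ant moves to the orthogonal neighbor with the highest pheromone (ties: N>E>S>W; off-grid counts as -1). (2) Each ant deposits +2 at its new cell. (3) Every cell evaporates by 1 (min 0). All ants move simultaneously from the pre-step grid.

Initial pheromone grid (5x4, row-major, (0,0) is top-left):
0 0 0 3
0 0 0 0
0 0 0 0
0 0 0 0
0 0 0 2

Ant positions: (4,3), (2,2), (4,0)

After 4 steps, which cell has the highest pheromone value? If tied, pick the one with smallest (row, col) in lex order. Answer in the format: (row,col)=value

Step 1: ant0:(4,3)->N->(3,3) | ant1:(2,2)->N->(1,2) | ant2:(4,0)->N->(3,0)
  grid max=2 at (0,3)
Step 2: ant0:(3,3)->S->(4,3) | ant1:(1,2)->N->(0,2) | ant2:(3,0)->N->(2,0)
  grid max=2 at (4,3)
Step 3: ant0:(4,3)->N->(3,3) | ant1:(0,2)->E->(0,3) | ant2:(2,0)->N->(1,0)
  grid max=2 at (0,3)
Step 4: ant0:(3,3)->S->(4,3) | ant1:(0,3)->S->(1,3) | ant2:(1,0)->N->(0,0)
  grid max=2 at (4,3)
Final grid:
  1 0 0 1
  0 0 0 1
  0 0 0 0
  0 0 0 0
  0 0 0 2
Max pheromone 2 at (4,3)

Answer: (4,3)=2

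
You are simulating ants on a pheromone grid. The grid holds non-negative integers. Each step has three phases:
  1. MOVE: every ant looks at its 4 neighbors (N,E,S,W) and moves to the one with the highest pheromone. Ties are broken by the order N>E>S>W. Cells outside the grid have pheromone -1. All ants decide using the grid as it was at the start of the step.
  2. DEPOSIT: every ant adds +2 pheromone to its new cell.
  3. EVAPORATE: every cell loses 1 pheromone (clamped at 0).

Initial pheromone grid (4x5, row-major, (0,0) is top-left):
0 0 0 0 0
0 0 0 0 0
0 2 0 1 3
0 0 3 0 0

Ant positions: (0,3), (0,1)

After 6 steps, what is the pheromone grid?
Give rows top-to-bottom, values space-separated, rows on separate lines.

After step 1: ants at (0,4),(0,2)
  0 0 1 0 1
  0 0 0 0 0
  0 1 0 0 2
  0 0 2 0 0
After step 2: ants at (1,4),(0,3)
  0 0 0 1 0
  0 0 0 0 1
  0 0 0 0 1
  0 0 1 0 0
After step 3: ants at (2,4),(0,4)
  0 0 0 0 1
  0 0 0 0 0
  0 0 0 0 2
  0 0 0 0 0
After step 4: ants at (1,4),(1,4)
  0 0 0 0 0
  0 0 0 0 3
  0 0 0 0 1
  0 0 0 0 0
After step 5: ants at (2,4),(2,4)
  0 0 0 0 0
  0 0 0 0 2
  0 0 0 0 4
  0 0 0 0 0
After step 6: ants at (1,4),(1,4)
  0 0 0 0 0
  0 0 0 0 5
  0 0 0 0 3
  0 0 0 0 0

0 0 0 0 0
0 0 0 0 5
0 0 0 0 3
0 0 0 0 0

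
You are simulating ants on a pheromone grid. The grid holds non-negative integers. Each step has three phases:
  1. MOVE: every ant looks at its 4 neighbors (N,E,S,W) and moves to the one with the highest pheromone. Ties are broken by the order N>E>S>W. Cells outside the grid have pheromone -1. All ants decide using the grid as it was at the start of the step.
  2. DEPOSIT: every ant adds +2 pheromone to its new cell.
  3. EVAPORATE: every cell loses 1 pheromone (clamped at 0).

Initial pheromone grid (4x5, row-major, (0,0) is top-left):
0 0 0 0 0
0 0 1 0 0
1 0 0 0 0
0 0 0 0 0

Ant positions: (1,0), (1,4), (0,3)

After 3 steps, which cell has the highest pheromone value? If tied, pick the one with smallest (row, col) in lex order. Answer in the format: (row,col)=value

Answer: (0,4)=5

Derivation:
Step 1: ant0:(1,0)->S->(2,0) | ant1:(1,4)->N->(0,4) | ant2:(0,3)->E->(0,4)
  grid max=3 at (0,4)
Step 2: ant0:(2,0)->N->(1,0) | ant1:(0,4)->S->(1,4) | ant2:(0,4)->S->(1,4)
  grid max=3 at (1,4)
Step 3: ant0:(1,0)->S->(2,0) | ant1:(1,4)->N->(0,4) | ant2:(1,4)->N->(0,4)
  grid max=5 at (0,4)
Final grid:
  0 0 0 0 5
  0 0 0 0 2
  2 0 0 0 0
  0 0 0 0 0
Max pheromone 5 at (0,4)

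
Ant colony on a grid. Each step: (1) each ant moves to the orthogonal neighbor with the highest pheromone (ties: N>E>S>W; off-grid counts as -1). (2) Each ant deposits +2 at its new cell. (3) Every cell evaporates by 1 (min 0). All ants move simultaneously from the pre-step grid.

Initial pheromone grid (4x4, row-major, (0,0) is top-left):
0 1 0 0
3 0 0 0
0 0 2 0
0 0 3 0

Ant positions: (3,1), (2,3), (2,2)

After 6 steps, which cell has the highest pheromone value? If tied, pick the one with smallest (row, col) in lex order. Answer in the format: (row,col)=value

Step 1: ant0:(3,1)->E->(3,2) | ant1:(2,3)->W->(2,2) | ant2:(2,2)->S->(3,2)
  grid max=6 at (3,2)
Step 2: ant0:(3,2)->N->(2,2) | ant1:(2,2)->S->(3,2) | ant2:(3,2)->N->(2,2)
  grid max=7 at (3,2)
Step 3: ant0:(2,2)->S->(3,2) | ant1:(3,2)->N->(2,2) | ant2:(2,2)->S->(3,2)
  grid max=10 at (3,2)
Step 4: ant0:(3,2)->N->(2,2) | ant1:(2,2)->S->(3,2) | ant2:(3,2)->N->(2,2)
  grid max=11 at (3,2)
Step 5: ant0:(2,2)->S->(3,2) | ant1:(3,2)->N->(2,2) | ant2:(2,2)->S->(3,2)
  grid max=14 at (3,2)
Step 6: ant0:(3,2)->N->(2,2) | ant1:(2,2)->S->(3,2) | ant2:(3,2)->N->(2,2)
  grid max=15 at (3,2)
Final grid:
  0 0 0 0
  0 0 0 0
  0 0 14 0
  0 0 15 0
Max pheromone 15 at (3,2)

Answer: (3,2)=15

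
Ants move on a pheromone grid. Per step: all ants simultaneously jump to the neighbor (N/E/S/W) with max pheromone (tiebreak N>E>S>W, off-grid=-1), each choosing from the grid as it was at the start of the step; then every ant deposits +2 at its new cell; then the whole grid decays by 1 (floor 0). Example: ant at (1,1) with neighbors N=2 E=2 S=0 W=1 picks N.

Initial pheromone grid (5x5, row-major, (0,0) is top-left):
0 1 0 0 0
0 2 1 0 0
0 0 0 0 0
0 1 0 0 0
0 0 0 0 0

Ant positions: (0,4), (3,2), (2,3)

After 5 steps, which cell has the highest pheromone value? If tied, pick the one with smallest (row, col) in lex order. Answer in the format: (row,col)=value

Step 1: ant0:(0,4)->S->(1,4) | ant1:(3,2)->W->(3,1) | ant2:(2,3)->N->(1,3)
  grid max=2 at (3,1)
Step 2: ant0:(1,4)->W->(1,3) | ant1:(3,1)->N->(2,1) | ant2:(1,3)->E->(1,4)
  grid max=2 at (1,3)
Step 3: ant0:(1,3)->E->(1,4) | ant1:(2,1)->S->(3,1) | ant2:(1,4)->W->(1,3)
  grid max=3 at (1,3)
Step 4: ant0:(1,4)->W->(1,3) | ant1:(3,1)->N->(2,1) | ant2:(1,3)->E->(1,4)
  grid max=4 at (1,3)
Step 5: ant0:(1,3)->E->(1,4) | ant1:(2,1)->S->(3,1) | ant2:(1,4)->W->(1,3)
  grid max=5 at (1,3)
Final grid:
  0 0 0 0 0
  0 0 0 5 5
  0 0 0 0 0
  0 2 0 0 0
  0 0 0 0 0
Max pheromone 5 at (1,3)

Answer: (1,3)=5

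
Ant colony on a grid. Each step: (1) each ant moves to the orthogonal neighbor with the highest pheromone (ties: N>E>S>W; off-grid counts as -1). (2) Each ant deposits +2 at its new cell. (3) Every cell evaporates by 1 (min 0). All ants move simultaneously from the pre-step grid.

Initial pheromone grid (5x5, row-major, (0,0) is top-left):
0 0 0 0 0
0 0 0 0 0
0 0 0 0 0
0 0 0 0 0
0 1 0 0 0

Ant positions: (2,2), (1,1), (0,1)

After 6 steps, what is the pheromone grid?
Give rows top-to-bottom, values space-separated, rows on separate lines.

After step 1: ants at (1,2),(0,1),(0,2)
  0 1 1 0 0
  0 0 1 0 0
  0 0 0 0 0
  0 0 0 0 0
  0 0 0 0 0
After step 2: ants at (0,2),(0,2),(1,2)
  0 0 4 0 0
  0 0 2 0 0
  0 0 0 0 0
  0 0 0 0 0
  0 0 0 0 0
After step 3: ants at (1,2),(1,2),(0,2)
  0 0 5 0 0
  0 0 5 0 0
  0 0 0 0 0
  0 0 0 0 0
  0 0 0 0 0
After step 4: ants at (0,2),(0,2),(1,2)
  0 0 8 0 0
  0 0 6 0 0
  0 0 0 0 0
  0 0 0 0 0
  0 0 0 0 0
After step 5: ants at (1,2),(1,2),(0,2)
  0 0 9 0 0
  0 0 9 0 0
  0 0 0 0 0
  0 0 0 0 0
  0 0 0 0 0
After step 6: ants at (0,2),(0,2),(1,2)
  0 0 12 0 0
  0 0 10 0 0
  0 0 0 0 0
  0 0 0 0 0
  0 0 0 0 0

0 0 12 0 0
0 0 10 0 0
0 0 0 0 0
0 0 0 0 0
0 0 0 0 0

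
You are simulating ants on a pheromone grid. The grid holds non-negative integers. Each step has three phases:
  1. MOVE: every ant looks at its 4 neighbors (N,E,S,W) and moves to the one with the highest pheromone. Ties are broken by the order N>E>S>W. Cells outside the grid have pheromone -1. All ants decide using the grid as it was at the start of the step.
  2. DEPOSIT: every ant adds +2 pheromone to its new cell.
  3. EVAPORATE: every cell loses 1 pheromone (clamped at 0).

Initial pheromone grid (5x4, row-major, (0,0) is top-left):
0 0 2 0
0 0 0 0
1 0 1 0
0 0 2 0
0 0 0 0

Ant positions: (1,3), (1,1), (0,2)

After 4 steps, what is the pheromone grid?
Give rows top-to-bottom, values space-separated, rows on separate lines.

After step 1: ants at (0,3),(0,1),(0,3)
  0 1 1 3
  0 0 0 0
  0 0 0 0
  0 0 1 0
  0 0 0 0
After step 2: ants at (0,2),(0,2),(0,2)
  0 0 6 2
  0 0 0 0
  0 0 0 0
  0 0 0 0
  0 0 0 0
After step 3: ants at (0,3),(0,3),(0,3)
  0 0 5 7
  0 0 0 0
  0 0 0 0
  0 0 0 0
  0 0 0 0
After step 4: ants at (0,2),(0,2),(0,2)
  0 0 10 6
  0 0 0 0
  0 0 0 0
  0 0 0 0
  0 0 0 0

0 0 10 6
0 0 0 0
0 0 0 0
0 0 0 0
0 0 0 0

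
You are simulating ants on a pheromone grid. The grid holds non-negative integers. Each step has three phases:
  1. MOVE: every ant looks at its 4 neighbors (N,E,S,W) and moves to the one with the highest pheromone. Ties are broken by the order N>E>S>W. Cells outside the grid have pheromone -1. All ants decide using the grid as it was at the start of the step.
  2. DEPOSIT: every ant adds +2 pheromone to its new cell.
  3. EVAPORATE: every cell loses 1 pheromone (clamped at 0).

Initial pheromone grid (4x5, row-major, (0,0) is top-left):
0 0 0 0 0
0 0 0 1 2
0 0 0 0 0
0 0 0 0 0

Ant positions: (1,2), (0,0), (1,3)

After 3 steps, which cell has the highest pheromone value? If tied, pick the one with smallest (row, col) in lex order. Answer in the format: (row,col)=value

Answer: (1,4)=5

Derivation:
Step 1: ant0:(1,2)->E->(1,3) | ant1:(0,0)->E->(0,1) | ant2:(1,3)->E->(1,4)
  grid max=3 at (1,4)
Step 2: ant0:(1,3)->E->(1,4) | ant1:(0,1)->E->(0,2) | ant2:(1,4)->W->(1,3)
  grid max=4 at (1,4)
Step 3: ant0:(1,4)->W->(1,3) | ant1:(0,2)->E->(0,3) | ant2:(1,3)->E->(1,4)
  grid max=5 at (1,4)
Final grid:
  0 0 0 1 0
  0 0 0 4 5
  0 0 0 0 0
  0 0 0 0 0
Max pheromone 5 at (1,4)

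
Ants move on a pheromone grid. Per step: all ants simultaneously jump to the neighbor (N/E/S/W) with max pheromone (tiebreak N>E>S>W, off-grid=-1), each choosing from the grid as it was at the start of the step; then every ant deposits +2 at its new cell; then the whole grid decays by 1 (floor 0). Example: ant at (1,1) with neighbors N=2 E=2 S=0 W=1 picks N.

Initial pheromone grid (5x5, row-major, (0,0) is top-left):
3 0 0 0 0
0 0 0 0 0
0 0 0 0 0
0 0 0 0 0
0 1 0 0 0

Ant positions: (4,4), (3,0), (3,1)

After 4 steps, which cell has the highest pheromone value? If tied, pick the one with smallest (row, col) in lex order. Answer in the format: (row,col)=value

Step 1: ant0:(4,4)->N->(3,4) | ant1:(3,0)->N->(2,0) | ant2:(3,1)->S->(4,1)
  grid max=2 at (0,0)
Step 2: ant0:(3,4)->N->(2,4) | ant1:(2,0)->N->(1,0) | ant2:(4,1)->N->(3,1)
  grid max=1 at (0,0)
Step 3: ant0:(2,4)->N->(1,4) | ant1:(1,0)->N->(0,0) | ant2:(3,1)->S->(4,1)
  grid max=2 at (0,0)
Step 4: ant0:(1,4)->N->(0,4) | ant1:(0,0)->E->(0,1) | ant2:(4,1)->N->(3,1)
  grid max=1 at (0,0)
Final grid:
  1 1 0 0 1
  0 0 0 0 0
  0 0 0 0 0
  0 1 0 0 0
  0 1 0 0 0
Max pheromone 1 at (0,0)

Answer: (0,0)=1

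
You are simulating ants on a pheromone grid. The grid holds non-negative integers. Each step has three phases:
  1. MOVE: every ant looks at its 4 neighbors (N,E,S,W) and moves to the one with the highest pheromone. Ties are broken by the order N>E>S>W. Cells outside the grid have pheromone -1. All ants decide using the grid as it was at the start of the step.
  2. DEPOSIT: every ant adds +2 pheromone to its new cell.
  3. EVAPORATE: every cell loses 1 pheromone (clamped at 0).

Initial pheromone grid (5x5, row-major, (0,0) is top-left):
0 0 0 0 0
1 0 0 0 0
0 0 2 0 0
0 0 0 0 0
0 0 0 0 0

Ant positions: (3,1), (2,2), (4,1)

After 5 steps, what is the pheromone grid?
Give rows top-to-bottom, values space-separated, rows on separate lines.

After step 1: ants at (2,1),(1,2),(3,1)
  0 0 0 0 0
  0 0 1 0 0
  0 1 1 0 0
  0 1 0 0 0
  0 0 0 0 0
After step 2: ants at (2,2),(2,2),(2,1)
  0 0 0 0 0
  0 0 0 0 0
  0 2 4 0 0
  0 0 0 0 0
  0 0 0 0 0
After step 3: ants at (2,1),(2,1),(2,2)
  0 0 0 0 0
  0 0 0 0 0
  0 5 5 0 0
  0 0 0 0 0
  0 0 0 0 0
After step 4: ants at (2,2),(2,2),(2,1)
  0 0 0 0 0
  0 0 0 0 0
  0 6 8 0 0
  0 0 0 0 0
  0 0 0 0 0
After step 5: ants at (2,1),(2,1),(2,2)
  0 0 0 0 0
  0 0 0 0 0
  0 9 9 0 0
  0 0 0 0 0
  0 0 0 0 0

0 0 0 0 0
0 0 0 0 0
0 9 9 0 0
0 0 0 0 0
0 0 0 0 0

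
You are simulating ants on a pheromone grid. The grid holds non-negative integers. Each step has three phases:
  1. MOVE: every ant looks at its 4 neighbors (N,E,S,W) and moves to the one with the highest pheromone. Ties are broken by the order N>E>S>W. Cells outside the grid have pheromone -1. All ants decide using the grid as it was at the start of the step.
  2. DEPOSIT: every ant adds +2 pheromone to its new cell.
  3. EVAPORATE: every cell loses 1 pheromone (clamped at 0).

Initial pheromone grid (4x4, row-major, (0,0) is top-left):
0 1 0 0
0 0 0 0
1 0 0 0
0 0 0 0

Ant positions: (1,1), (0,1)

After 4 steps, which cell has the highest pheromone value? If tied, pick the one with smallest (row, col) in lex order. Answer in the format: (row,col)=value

Answer: (0,1)=5

Derivation:
Step 1: ant0:(1,1)->N->(0,1) | ant1:(0,1)->E->(0,2)
  grid max=2 at (0,1)
Step 2: ant0:(0,1)->E->(0,2) | ant1:(0,2)->W->(0,1)
  grid max=3 at (0,1)
Step 3: ant0:(0,2)->W->(0,1) | ant1:(0,1)->E->(0,2)
  grid max=4 at (0,1)
Step 4: ant0:(0,1)->E->(0,2) | ant1:(0,2)->W->(0,1)
  grid max=5 at (0,1)
Final grid:
  0 5 4 0
  0 0 0 0
  0 0 0 0
  0 0 0 0
Max pheromone 5 at (0,1)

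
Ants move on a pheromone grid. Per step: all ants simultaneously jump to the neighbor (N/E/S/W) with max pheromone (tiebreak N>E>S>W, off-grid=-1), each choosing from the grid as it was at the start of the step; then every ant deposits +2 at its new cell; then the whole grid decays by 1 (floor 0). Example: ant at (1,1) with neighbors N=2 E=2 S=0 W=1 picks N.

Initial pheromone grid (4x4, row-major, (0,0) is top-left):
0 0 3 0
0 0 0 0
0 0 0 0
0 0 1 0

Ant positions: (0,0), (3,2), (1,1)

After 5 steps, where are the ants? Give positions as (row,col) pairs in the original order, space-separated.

Step 1: ant0:(0,0)->E->(0,1) | ant1:(3,2)->N->(2,2) | ant2:(1,1)->N->(0,1)
  grid max=3 at (0,1)
Step 2: ant0:(0,1)->E->(0,2) | ant1:(2,2)->N->(1,2) | ant2:(0,1)->E->(0,2)
  grid max=5 at (0,2)
Step 3: ant0:(0,2)->W->(0,1) | ant1:(1,2)->N->(0,2) | ant2:(0,2)->W->(0,1)
  grid max=6 at (0,2)
Step 4: ant0:(0,1)->E->(0,2) | ant1:(0,2)->W->(0,1) | ant2:(0,1)->E->(0,2)
  grid max=9 at (0,2)
Step 5: ant0:(0,2)->W->(0,1) | ant1:(0,1)->E->(0,2) | ant2:(0,2)->W->(0,1)
  grid max=10 at (0,2)

(0,1) (0,2) (0,1)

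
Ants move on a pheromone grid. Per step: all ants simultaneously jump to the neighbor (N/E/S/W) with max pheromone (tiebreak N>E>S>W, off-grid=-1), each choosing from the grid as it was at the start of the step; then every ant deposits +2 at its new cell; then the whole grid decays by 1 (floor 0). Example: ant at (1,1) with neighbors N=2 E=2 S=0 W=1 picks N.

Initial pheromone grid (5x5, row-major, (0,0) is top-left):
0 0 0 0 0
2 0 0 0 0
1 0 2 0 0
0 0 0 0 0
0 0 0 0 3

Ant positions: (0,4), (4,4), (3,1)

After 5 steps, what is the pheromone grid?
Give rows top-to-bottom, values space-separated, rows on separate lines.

After step 1: ants at (1,4),(3,4),(2,1)
  0 0 0 0 0
  1 0 0 0 1
  0 1 1 0 0
  0 0 0 0 1
  0 0 0 0 2
After step 2: ants at (0,4),(4,4),(2,2)
  0 0 0 0 1
  0 0 0 0 0
  0 0 2 0 0
  0 0 0 0 0
  0 0 0 0 3
After step 3: ants at (1,4),(3,4),(1,2)
  0 0 0 0 0
  0 0 1 0 1
  0 0 1 0 0
  0 0 0 0 1
  0 0 0 0 2
After step 4: ants at (0,4),(4,4),(2,2)
  0 0 0 0 1
  0 0 0 0 0
  0 0 2 0 0
  0 0 0 0 0
  0 0 0 0 3
After step 5: ants at (1,4),(3,4),(1,2)
  0 0 0 0 0
  0 0 1 0 1
  0 0 1 0 0
  0 0 0 0 1
  0 0 0 0 2

0 0 0 0 0
0 0 1 0 1
0 0 1 0 0
0 0 0 0 1
0 0 0 0 2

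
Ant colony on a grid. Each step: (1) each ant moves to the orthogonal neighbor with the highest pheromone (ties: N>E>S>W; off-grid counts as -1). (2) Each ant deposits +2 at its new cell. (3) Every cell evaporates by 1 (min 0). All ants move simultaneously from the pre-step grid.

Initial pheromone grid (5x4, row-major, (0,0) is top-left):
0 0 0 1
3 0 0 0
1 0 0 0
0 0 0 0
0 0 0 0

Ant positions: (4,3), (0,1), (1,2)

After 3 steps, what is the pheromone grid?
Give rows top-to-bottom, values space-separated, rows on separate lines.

After step 1: ants at (3,3),(0,2),(0,2)
  0 0 3 0
  2 0 0 0
  0 0 0 0
  0 0 0 1
  0 0 0 0
After step 2: ants at (2,3),(0,3),(0,3)
  0 0 2 3
  1 0 0 0
  0 0 0 1
  0 0 0 0
  0 0 0 0
After step 3: ants at (1,3),(0,2),(0,2)
  0 0 5 2
  0 0 0 1
  0 0 0 0
  0 0 0 0
  0 0 0 0

0 0 5 2
0 0 0 1
0 0 0 0
0 0 0 0
0 0 0 0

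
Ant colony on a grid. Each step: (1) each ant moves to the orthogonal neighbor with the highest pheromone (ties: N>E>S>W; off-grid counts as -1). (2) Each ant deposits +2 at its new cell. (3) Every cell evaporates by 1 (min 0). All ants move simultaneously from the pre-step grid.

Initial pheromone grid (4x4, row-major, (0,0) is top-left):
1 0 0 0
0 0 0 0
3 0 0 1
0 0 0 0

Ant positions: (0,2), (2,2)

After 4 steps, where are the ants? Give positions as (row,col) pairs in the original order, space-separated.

Step 1: ant0:(0,2)->E->(0,3) | ant1:(2,2)->E->(2,3)
  grid max=2 at (2,0)
Step 2: ant0:(0,3)->S->(1,3) | ant1:(2,3)->N->(1,3)
  grid max=3 at (1,3)
Step 3: ant0:(1,3)->S->(2,3) | ant1:(1,3)->S->(2,3)
  grid max=4 at (2,3)
Step 4: ant0:(2,3)->N->(1,3) | ant1:(2,3)->N->(1,3)
  grid max=5 at (1,3)

(1,3) (1,3)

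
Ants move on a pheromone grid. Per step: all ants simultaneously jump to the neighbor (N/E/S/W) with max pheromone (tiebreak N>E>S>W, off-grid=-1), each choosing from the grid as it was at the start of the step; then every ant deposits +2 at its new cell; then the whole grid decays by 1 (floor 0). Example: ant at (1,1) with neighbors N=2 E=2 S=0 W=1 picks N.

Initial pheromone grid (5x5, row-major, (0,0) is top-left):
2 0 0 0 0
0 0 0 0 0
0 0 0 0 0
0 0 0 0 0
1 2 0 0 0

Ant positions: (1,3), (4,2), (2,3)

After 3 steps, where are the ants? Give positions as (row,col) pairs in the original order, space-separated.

Step 1: ant0:(1,3)->N->(0,3) | ant1:(4,2)->W->(4,1) | ant2:(2,3)->N->(1,3)
  grid max=3 at (4,1)
Step 2: ant0:(0,3)->S->(1,3) | ant1:(4,1)->N->(3,1) | ant2:(1,3)->N->(0,3)
  grid max=2 at (0,3)
Step 3: ant0:(1,3)->N->(0,3) | ant1:(3,1)->S->(4,1) | ant2:(0,3)->S->(1,3)
  grid max=3 at (0,3)

(0,3) (4,1) (1,3)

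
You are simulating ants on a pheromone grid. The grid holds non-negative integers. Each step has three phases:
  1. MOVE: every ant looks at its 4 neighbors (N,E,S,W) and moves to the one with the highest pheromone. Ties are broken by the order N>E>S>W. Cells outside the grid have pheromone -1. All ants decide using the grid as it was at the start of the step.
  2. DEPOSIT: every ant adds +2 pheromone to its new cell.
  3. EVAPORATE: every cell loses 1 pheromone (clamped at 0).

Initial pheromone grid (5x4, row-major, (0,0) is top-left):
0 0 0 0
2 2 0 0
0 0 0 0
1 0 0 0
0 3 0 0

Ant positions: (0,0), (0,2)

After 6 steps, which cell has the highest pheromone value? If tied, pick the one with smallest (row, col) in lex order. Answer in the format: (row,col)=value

Answer: (1,0)=2

Derivation:
Step 1: ant0:(0,0)->S->(1,0) | ant1:(0,2)->E->(0,3)
  grid max=3 at (1,0)
Step 2: ant0:(1,0)->E->(1,1) | ant1:(0,3)->S->(1,3)
  grid max=2 at (1,0)
Step 3: ant0:(1,1)->W->(1,0) | ant1:(1,3)->N->(0,3)
  grid max=3 at (1,0)
Step 4: ant0:(1,0)->E->(1,1) | ant1:(0,3)->S->(1,3)
  grid max=2 at (1,0)
Step 5: ant0:(1,1)->W->(1,0) | ant1:(1,3)->N->(0,3)
  grid max=3 at (1,0)
Step 6: ant0:(1,0)->E->(1,1) | ant1:(0,3)->S->(1,3)
  grid max=2 at (1,0)
Final grid:
  0 0 0 0
  2 2 0 1
  0 0 0 0
  0 0 0 0
  0 0 0 0
Max pheromone 2 at (1,0)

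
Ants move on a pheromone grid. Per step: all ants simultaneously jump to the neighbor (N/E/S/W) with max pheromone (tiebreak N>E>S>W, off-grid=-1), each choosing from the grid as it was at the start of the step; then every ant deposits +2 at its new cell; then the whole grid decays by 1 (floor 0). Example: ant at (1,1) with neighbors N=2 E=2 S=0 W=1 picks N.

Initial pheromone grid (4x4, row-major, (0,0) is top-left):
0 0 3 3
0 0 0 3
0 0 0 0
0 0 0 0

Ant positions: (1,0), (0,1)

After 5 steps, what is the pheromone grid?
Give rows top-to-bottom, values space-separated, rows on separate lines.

After step 1: ants at (0,0),(0,2)
  1 0 4 2
  0 0 0 2
  0 0 0 0
  0 0 0 0
After step 2: ants at (0,1),(0,3)
  0 1 3 3
  0 0 0 1
  0 0 0 0
  0 0 0 0
After step 3: ants at (0,2),(0,2)
  0 0 6 2
  0 0 0 0
  0 0 0 0
  0 0 0 0
After step 4: ants at (0,3),(0,3)
  0 0 5 5
  0 0 0 0
  0 0 0 0
  0 0 0 0
After step 5: ants at (0,2),(0,2)
  0 0 8 4
  0 0 0 0
  0 0 0 0
  0 0 0 0

0 0 8 4
0 0 0 0
0 0 0 0
0 0 0 0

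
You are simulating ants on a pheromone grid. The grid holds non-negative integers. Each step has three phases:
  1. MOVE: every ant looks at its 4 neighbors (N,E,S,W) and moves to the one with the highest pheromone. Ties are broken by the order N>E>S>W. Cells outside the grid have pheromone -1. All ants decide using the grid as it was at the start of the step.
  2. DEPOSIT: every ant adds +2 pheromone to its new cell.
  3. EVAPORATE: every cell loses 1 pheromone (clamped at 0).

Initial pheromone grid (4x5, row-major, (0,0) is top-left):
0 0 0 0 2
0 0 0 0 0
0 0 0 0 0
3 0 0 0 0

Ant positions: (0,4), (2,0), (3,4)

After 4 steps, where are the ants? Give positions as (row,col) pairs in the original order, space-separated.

Step 1: ant0:(0,4)->S->(1,4) | ant1:(2,0)->S->(3,0) | ant2:(3,4)->N->(2,4)
  grid max=4 at (3,0)
Step 2: ant0:(1,4)->N->(0,4) | ant1:(3,0)->N->(2,0) | ant2:(2,4)->N->(1,4)
  grid max=3 at (3,0)
Step 3: ant0:(0,4)->S->(1,4) | ant1:(2,0)->S->(3,0) | ant2:(1,4)->N->(0,4)
  grid max=4 at (3,0)
Step 4: ant0:(1,4)->N->(0,4) | ant1:(3,0)->N->(2,0) | ant2:(0,4)->S->(1,4)
  grid max=4 at (0,4)

(0,4) (2,0) (1,4)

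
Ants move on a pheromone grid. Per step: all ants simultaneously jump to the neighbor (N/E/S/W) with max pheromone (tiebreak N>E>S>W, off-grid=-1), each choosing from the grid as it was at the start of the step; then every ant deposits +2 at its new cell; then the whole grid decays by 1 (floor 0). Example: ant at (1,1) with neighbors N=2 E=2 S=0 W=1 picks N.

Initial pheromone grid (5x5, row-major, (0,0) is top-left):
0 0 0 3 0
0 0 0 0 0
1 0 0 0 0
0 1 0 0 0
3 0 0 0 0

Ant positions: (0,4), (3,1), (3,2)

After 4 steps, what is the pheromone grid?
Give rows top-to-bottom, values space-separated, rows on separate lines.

After step 1: ants at (0,3),(2,1),(3,1)
  0 0 0 4 0
  0 0 0 0 0
  0 1 0 0 0
  0 2 0 0 0
  2 0 0 0 0
After step 2: ants at (0,4),(3,1),(2,1)
  0 0 0 3 1
  0 0 0 0 0
  0 2 0 0 0
  0 3 0 0 0
  1 0 0 0 0
After step 3: ants at (0,3),(2,1),(3,1)
  0 0 0 4 0
  0 0 0 0 0
  0 3 0 0 0
  0 4 0 0 0
  0 0 0 0 0
After step 4: ants at (0,4),(3,1),(2,1)
  0 0 0 3 1
  0 0 0 0 0
  0 4 0 0 0
  0 5 0 0 0
  0 0 0 0 0

0 0 0 3 1
0 0 0 0 0
0 4 0 0 0
0 5 0 0 0
0 0 0 0 0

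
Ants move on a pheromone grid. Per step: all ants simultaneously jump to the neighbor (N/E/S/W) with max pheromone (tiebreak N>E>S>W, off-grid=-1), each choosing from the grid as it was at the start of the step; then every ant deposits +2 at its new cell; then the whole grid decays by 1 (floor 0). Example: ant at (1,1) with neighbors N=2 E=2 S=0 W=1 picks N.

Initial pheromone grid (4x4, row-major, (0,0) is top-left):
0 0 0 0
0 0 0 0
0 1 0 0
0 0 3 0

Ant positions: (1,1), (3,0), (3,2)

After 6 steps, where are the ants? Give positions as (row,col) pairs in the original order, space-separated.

Step 1: ant0:(1,1)->S->(2,1) | ant1:(3,0)->N->(2,0) | ant2:(3,2)->N->(2,2)
  grid max=2 at (2,1)
Step 2: ant0:(2,1)->E->(2,2) | ant1:(2,0)->E->(2,1) | ant2:(2,2)->S->(3,2)
  grid max=3 at (2,1)
Step 3: ant0:(2,2)->S->(3,2) | ant1:(2,1)->E->(2,2) | ant2:(3,2)->N->(2,2)
  grid max=5 at (2,2)
Step 4: ant0:(3,2)->N->(2,2) | ant1:(2,2)->S->(3,2) | ant2:(2,2)->S->(3,2)
  grid max=7 at (3,2)
Step 5: ant0:(2,2)->S->(3,2) | ant1:(3,2)->N->(2,2) | ant2:(3,2)->N->(2,2)
  grid max=9 at (2,2)
Step 6: ant0:(3,2)->N->(2,2) | ant1:(2,2)->S->(3,2) | ant2:(2,2)->S->(3,2)
  grid max=11 at (3,2)

(2,2) (3,2) (3,2)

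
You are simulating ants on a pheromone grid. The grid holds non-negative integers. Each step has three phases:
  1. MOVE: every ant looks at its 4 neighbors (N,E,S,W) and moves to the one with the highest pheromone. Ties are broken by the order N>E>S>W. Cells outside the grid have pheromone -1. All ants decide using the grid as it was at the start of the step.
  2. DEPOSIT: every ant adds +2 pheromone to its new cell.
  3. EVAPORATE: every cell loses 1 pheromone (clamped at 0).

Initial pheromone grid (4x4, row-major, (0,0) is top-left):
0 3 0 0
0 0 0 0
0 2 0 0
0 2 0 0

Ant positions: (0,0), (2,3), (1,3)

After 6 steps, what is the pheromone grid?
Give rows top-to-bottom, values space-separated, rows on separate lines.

After step 1: ants at (0,1),(1,3),(0,3)
  0 4 0 1
  0 0 0 1
  0 1 0 0
  0 1 0 0
After step 2: ants at (0,2),(0,3),(1,3)
  0 3 1 2
  0 0 0 2
  0 0 0 0
  0 0 0 0
After step 3: ants at (0,1),(1,3),(0,3)
  0 4 0 3
  0 0 0 3
  0 0 0 0
  0 0 0 0
After step 4: ants at (0,2),(0,3),(1,3)
  0 3 1 4
  0 0 0 4
  0 0 0 0
  0 0 0 0
After step 5: ants at (0,3),(1,3),(0,3)
  0 2 0 7
  0 0 0 5
  0 0 0 0
  0 0 0 0
After step 6: ants at (1,3),(0,3),(1,3)
  0 1 0 8
  0 0 0 8
  0 0 0 0
  0 0 0 0

0 1 0 8
0 0 0 8
0 0 0 0
0 0 0 0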